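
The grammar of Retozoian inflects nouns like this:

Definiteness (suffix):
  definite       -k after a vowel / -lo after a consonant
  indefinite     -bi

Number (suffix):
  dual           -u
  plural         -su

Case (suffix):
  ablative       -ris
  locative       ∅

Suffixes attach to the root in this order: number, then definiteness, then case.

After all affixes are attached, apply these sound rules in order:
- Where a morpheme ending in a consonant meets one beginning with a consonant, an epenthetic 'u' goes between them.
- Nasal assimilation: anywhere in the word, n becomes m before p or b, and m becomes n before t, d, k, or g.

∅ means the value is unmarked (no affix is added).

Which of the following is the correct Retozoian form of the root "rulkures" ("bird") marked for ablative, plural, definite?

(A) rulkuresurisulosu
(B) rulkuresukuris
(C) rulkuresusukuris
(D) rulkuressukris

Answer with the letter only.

Attach number plural -su → rulkuressu.
Attach definiteness definite -k (after vowel 'u') → rulkuressuk.
Attach case ablative -ris → rulkuressukris.
Apply epenthesis: rulkuressukris → rulkuresusukuris.
Nasal assimilation: no change.
So the correct form is rulkuresusukuris, option (C).
(D) rulkuressukris is wrong: it fails to apply the sound rule(s).
(A) rulkuresurisulosu is wrong: it has the affixes in the wrong order.
(B) rulkuresukuris is wrong: it uses dual instead of plural for number.

C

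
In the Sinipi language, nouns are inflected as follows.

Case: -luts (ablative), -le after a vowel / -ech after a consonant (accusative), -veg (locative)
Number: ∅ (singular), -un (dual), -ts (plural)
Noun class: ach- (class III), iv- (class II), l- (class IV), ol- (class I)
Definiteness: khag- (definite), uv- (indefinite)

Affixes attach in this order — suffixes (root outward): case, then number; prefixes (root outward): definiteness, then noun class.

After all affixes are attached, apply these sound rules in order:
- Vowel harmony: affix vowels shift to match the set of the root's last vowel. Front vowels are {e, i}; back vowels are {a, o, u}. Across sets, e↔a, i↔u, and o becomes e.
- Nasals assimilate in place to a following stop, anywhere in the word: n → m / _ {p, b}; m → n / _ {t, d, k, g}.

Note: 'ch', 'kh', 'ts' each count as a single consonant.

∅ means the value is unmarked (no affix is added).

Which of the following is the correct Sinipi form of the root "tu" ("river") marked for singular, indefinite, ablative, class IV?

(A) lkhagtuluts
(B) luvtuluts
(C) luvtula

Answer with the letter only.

Attach definiteness indefinite uv- → uvtu.
Attach case ablative -luts → uvtuluts.
Attach noun class class IV l- → luvtuluts.
number = singular: zero marking, form stays luvtuluts.
Vowel harmony: no change.
Nasal assimilation: no change.
So the correct form is luvtuluts, option (B).
(C) luvtula is wrong: it uses accusative instead of ablative for case.
(A) lkhagtuluts is wrong: it uses definite instead of indefinite for definiteness.

B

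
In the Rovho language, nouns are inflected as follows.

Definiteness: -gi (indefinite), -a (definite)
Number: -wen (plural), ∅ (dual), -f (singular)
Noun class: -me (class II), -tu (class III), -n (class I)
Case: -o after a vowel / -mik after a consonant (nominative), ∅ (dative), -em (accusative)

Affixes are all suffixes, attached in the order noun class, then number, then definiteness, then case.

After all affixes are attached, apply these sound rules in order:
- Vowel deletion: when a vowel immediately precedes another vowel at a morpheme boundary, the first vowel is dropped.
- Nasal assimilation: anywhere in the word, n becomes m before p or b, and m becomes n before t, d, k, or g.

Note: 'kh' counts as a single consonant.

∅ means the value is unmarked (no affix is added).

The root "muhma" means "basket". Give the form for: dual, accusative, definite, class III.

Attach noun class class III -tu → muhmatu.
number = dual: zero marking, form stays muhmatu.
Attach definiteness definite -a → muhmatua.
Attach case accusative -em → muhmatuaem.
Apply vowel deletion: muhmatuaem → muhmatem.
Nasal assimilation: no change.

muhmatem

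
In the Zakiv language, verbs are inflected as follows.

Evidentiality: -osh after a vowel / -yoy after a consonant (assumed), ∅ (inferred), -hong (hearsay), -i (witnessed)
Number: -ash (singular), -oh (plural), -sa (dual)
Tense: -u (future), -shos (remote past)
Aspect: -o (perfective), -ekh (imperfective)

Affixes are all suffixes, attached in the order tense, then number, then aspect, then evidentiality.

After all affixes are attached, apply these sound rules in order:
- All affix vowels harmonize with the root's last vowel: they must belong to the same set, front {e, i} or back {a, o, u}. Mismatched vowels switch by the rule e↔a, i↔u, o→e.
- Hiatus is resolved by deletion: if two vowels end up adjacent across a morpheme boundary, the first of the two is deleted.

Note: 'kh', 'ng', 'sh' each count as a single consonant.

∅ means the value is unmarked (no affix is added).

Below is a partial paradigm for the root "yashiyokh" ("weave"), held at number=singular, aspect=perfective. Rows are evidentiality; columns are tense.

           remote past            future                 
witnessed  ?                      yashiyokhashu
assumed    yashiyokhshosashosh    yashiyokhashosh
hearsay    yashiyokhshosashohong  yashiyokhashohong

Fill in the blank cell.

yashiyokhshosashu

Attach tense remote past -shos → yashiyokhshos.
Attach number singular -ash → yashiyokhshosash.
Attach aspect perfective -o → yashiyokhshosasho.
Attach evidentiality witnessed -i → yashiyokhshosashoi.
Apply vowel harmony: yashiyokhshosashoi → yashiyokhshosashou.
Apply vowel deletion: yashiyokhshosashou → yashiyokhshosashu.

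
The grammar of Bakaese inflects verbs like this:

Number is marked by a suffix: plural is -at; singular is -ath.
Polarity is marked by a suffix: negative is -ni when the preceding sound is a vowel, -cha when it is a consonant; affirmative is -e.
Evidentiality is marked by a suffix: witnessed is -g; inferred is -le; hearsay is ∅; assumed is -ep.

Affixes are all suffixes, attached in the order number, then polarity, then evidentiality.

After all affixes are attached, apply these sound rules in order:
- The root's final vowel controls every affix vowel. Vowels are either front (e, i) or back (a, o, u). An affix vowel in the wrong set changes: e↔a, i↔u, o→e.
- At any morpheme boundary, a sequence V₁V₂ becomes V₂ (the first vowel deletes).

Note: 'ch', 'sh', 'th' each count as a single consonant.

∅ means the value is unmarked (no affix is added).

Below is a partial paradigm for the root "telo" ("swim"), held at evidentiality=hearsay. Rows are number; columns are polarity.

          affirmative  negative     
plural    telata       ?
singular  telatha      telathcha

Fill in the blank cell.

telatcha

Attach number plural -at → teloat.
Attach polarity negative -cha (after consonant 't') → teloatcha.
evidentiality = hearsay: zero marking, form stays teloatcha.
Vowel harmony: no change.
Apply vowel deletion: teloatcha → telatcha.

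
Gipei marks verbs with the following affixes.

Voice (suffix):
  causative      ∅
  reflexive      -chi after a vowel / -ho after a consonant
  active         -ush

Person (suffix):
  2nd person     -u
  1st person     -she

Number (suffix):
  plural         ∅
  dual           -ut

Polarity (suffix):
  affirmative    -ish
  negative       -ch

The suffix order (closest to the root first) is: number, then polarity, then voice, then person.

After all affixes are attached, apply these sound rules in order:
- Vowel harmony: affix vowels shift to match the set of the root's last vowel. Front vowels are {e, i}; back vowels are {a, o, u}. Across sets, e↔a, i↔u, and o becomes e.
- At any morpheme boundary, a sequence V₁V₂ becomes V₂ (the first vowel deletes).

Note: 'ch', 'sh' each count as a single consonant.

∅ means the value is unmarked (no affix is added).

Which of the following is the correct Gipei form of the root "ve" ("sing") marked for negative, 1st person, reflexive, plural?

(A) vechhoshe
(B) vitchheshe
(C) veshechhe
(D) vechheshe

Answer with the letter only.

D

number = plural: zero marking, form stays ve.
Attach polarity negative -ch → vech.
Attach voice reflexive -ho (after consonant 'ch') → vechho.
Attach person 1st person -she → vechhoshe.
Apply vowel harmony: vechhoshe → vechheshe.
Vowel deletion: no change.
So the correct form is vechheshe, option (D).
(A) vechhoshe is wrong: it fails to apply the sound rule(s).
(C) veshechhe is wrong: it has the affixes in the wrong order.
(B) vitchheshe is wrong: it uses dual instead of plural for number.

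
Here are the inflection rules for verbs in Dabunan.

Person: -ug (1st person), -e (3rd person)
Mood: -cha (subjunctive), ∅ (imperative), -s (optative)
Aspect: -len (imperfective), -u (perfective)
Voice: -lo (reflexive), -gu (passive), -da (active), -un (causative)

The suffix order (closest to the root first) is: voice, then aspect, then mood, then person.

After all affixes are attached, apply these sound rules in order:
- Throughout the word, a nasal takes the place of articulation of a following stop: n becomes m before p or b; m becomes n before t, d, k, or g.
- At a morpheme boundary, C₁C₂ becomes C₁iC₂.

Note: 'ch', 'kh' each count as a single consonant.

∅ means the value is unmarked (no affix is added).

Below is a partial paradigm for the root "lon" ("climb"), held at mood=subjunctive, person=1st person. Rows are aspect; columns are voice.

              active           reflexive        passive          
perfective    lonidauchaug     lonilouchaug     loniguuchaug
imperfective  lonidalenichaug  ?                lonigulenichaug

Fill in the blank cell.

lonilolenichaug

Attach voice reflexive -lo → lonlo.
Attach aspect imperfective -len → lonlolen.
Attach mood subjunctive -cha → lonlolencha.
Attach person 1st person -ug → lonlolenchaug.
Nasal assimilation: no change.
Apply epenthesis: lonlolenchaug → lonilolenichaug.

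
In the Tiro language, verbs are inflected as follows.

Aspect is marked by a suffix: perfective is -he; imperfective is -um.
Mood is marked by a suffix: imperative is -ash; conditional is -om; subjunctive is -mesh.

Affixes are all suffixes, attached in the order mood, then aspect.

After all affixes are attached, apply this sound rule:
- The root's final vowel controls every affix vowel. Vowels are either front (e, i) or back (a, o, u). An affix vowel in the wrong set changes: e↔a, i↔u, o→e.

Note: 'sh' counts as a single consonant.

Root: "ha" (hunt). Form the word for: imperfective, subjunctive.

Attach mood subjunctive -mesh → hamesh.
Attach aspect imperfective -um → hameshum.
Apply vowel harmony: hameshum → hamashum.

hamashum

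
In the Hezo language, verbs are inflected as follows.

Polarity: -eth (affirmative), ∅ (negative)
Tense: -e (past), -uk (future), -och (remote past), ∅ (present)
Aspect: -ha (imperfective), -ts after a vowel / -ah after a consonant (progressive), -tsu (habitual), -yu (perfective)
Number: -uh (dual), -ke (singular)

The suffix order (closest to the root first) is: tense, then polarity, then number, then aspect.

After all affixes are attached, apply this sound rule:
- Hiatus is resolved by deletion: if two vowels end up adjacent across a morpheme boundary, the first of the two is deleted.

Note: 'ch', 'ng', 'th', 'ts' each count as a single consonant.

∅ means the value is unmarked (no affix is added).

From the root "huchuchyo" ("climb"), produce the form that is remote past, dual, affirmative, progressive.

huchuchyochethuhah

Attach tense remote past -och → huchuchyooch.
Attach polarity affirmative -eth → huchuchyoocheth.
Attach number dual -uh → huchuchyoochethuh.
Attach aspect progressive -ah (after consonant 'h') → huchuchyoochethuhah.
Apply vowel deletion: huchuchyoochethuhah → huchuchyochethuhah.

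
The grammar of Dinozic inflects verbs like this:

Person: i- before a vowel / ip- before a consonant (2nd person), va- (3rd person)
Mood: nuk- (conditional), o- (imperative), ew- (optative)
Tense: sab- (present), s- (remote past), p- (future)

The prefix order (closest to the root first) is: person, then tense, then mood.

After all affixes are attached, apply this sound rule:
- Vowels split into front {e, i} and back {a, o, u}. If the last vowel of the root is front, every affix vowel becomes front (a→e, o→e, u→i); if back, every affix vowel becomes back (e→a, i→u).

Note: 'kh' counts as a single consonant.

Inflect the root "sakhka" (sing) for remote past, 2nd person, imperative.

Attach person 2nd person ip- (before consonant 's') → ipsakhka.
Attach tense remote past s- → sipsakhka.
Attach mood imperative o- → osipsakhka.
Apply vowel harmony: osipsakhka → osupsakhka.

osupsakhka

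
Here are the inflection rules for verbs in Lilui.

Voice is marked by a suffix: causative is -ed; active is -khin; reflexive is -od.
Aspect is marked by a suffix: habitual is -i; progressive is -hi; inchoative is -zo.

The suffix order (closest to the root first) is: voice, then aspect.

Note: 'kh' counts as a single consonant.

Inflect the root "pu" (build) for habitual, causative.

puedi

Attach voice causative -ed → pued.
Attach aspect habitual -i → puedi.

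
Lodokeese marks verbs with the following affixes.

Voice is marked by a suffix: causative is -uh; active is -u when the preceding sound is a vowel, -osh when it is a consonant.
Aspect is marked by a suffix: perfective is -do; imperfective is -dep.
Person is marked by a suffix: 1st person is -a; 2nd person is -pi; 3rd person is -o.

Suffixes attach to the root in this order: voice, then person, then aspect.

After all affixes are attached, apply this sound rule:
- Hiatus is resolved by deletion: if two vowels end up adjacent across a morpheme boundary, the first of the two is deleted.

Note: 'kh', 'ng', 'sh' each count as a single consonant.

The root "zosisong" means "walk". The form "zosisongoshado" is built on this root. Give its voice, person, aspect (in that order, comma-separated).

Segment: zosisong-osh-a-do.
voice: -u/osh → active.
person: -a → 1st person.
aspect: -do → perfective.

active, 1st person, perfective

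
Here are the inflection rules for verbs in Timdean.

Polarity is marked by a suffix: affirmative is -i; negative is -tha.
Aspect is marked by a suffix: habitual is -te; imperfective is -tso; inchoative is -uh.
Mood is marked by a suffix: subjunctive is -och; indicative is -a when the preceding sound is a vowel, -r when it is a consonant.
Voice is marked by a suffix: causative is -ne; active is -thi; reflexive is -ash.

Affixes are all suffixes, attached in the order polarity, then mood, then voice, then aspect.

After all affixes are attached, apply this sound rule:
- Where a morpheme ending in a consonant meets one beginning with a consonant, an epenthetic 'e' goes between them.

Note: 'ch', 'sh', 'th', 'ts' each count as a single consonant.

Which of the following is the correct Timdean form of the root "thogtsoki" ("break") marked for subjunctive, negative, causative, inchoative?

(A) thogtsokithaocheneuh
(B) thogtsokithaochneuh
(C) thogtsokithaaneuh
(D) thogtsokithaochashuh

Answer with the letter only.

Attach polarity negative -tha → thogtsokitha.
Attach mood subjunctive -och → thogtsokithaoch.
Attach voice causative -ne → thogtsokithaochne.
Attach aspect inchoative -uh → thogtsokithaochneuh.
Apply epenthesis: thogtsokithaochneuh → thogtsokithaocheneuh.
So the correct form is thogtsokithaocheneuh, option (A).
(B) thogtsokithaochneuh is wrong: it fails to apply the sound rule(s).
(C) thogtsokithaaneuh is wrong: it uses indicative instead of subjunctive for mood.
(D) thogtsokithaochashuh is wrong: it uses reflexive instead of causative for voice.

A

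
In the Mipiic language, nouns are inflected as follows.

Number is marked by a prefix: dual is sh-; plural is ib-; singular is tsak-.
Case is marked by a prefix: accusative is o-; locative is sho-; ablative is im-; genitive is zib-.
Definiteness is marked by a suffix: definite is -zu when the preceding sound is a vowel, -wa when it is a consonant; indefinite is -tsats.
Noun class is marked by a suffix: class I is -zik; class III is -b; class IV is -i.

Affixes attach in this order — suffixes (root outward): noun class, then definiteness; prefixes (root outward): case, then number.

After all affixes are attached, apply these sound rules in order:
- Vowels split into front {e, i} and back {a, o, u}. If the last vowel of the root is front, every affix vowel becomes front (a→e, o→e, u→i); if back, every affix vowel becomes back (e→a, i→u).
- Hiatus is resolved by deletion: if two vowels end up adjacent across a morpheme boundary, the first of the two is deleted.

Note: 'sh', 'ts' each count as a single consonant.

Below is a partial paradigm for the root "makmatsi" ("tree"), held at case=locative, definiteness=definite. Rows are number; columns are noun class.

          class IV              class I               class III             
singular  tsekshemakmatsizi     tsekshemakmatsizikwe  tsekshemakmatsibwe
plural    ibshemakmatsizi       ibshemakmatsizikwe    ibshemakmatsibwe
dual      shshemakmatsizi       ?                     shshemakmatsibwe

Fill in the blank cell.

shshemakmatsizikwe

Attach case locative sho- → shomakmatsi.
Attach noun class class I -zik → shomakmatsizik.
Attach number dual sh- → shshomakmatsizik.
Attach definiteness definite -wa (after consonant 'k') → shshomakmatsizikwa.
Apply vowel harmony: shshomakmatsizikwa → shshemakmatsizikwe.
Vowel deletion: no change.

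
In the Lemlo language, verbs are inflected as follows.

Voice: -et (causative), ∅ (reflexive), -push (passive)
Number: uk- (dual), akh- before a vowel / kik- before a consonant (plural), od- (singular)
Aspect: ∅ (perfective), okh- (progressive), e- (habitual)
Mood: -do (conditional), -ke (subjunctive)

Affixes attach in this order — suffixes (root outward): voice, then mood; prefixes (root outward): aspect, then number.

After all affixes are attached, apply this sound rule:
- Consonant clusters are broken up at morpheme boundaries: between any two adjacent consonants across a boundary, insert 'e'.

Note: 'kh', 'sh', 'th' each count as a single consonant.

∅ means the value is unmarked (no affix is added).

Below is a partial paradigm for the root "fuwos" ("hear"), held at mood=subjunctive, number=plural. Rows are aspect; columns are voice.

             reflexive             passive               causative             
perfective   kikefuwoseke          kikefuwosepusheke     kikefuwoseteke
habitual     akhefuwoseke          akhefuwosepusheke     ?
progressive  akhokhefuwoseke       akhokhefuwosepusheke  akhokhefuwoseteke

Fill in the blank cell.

Attach voice causative -et → fuwoset.
Attach mood subjunctive -ke → fuwosetke.
Attach aspect habitual e- → efuwosetke.
Attach number plural akh- (before vowel 'e') → akhefuwosetke.
Apply epenthesis: akhefuwosetke → akhefuwoseteke.

akhefuwoseteke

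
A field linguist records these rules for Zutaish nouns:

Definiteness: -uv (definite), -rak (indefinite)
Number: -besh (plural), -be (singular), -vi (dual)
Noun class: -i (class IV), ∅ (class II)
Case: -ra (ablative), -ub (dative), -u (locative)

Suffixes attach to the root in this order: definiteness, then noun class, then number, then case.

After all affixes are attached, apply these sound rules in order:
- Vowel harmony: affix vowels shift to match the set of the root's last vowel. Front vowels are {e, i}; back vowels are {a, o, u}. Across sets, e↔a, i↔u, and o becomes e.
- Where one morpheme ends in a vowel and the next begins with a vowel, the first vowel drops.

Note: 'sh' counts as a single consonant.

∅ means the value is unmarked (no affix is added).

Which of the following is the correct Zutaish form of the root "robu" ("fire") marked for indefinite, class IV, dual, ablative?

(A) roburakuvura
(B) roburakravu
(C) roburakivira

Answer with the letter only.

Attach definiteness indefinite -rak → roburak.
Attach noun class class IV -i → roburaki.
Attach number dual -vi → roburakivi.
Attach case ablative -ra → roburakivira.
Apply vowel harmony: roburakivira → roburakuvura.
Vowel deletion: no change.
So the correct form is roburakuvura, option (A).
(B) roburakravu is wrong: it has the affixes in the wrong order.
(C) roburakivira is wrong: it fails to apply the sound rule(s).

A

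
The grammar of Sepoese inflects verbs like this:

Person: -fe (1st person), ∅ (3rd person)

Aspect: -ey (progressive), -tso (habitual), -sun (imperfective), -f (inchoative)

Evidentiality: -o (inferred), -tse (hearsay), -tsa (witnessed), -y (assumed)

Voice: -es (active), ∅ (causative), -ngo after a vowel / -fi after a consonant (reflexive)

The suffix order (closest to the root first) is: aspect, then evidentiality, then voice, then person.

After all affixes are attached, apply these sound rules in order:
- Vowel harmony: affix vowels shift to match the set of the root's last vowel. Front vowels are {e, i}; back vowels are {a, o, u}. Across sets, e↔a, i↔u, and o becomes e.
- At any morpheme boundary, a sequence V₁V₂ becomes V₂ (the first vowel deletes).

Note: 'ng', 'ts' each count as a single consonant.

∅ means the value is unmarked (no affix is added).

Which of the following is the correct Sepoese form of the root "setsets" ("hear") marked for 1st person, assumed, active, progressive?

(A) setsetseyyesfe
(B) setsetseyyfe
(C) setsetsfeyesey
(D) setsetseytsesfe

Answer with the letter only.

Attach aspect progressive -ey → setsetsey.
Attach evidentiality assumed -y → setsetseyy.
Attach voice active -es → setsetseyyes.
Attach person 1st person -fe → setsetseyyesfe.
Vowel harmony: no change.
Vowel deletion: no change.
So the correct form is setsetseyyesfe, option (A).
(C) setsetsfeyesey is wrong: it has the affixes in the wrong order.
(D) setsetseytsesfe is wrong: it uses witnessed instead of assumed for evidentiality.
(B) setsetseyyfe is wrong: it uses causative instead of active for voice.

A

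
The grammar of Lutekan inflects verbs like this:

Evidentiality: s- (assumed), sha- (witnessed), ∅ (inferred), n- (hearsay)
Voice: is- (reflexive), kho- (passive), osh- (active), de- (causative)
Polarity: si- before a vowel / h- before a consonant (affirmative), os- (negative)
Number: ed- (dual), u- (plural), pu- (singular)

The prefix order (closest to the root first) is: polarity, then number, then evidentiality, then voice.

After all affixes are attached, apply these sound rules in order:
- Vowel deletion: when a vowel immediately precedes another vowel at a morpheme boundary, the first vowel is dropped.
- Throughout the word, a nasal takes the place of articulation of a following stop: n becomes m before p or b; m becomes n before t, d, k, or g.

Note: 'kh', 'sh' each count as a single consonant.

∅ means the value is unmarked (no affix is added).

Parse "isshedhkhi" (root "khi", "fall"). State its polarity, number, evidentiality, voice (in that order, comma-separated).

Segment: is-sha-ed-h-khi.
polarity: si/h- → affirmative.
number: ed- → dual.
evidentiality: sha- → witnessed.
voice: is- → reflexive.

affirmative, dual, witnessed, reflexive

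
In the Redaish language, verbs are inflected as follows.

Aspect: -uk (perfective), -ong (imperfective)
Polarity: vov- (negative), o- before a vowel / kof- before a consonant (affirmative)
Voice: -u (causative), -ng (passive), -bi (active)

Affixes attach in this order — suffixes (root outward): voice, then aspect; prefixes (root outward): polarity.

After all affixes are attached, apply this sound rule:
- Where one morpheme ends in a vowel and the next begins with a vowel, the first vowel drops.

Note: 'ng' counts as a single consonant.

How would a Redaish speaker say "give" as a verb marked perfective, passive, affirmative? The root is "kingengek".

Attach voice passive -ng → kingengekng.
Attach aspect perfective -uk → kingengeknguk.
Attach polarity affirmative kof- (before consonant 'k') → kofkingengeknguk.
Vowel deletion: no change.

kofkingengeknguk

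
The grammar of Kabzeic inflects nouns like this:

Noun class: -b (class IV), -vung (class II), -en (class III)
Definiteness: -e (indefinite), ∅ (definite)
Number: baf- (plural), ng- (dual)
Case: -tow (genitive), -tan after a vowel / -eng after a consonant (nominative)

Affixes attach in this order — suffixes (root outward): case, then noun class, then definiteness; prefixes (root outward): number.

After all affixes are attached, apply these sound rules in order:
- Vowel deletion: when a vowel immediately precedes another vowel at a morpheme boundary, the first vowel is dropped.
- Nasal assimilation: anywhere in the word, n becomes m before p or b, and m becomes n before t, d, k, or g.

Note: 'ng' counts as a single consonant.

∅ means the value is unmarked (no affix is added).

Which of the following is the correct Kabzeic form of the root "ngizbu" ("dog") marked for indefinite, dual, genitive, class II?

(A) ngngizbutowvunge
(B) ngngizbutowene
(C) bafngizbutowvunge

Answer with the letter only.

Attach case genitive -tow → ngizbutow.
Attach noun class class II -vung → ngizbutowvung.
Attach number dual ng- → ngngizbutowvung.
Attach definiteness indefinite -e → ngngizbutowvunge.
Vowel deletion: no change.
Nasal assimilation: no change.
So the correct form is ngngizbutowvunge, option (A).
(B) ngngizbutowene is wrong: it uses class III instead of class II for noun class.
(C) bafngizbutowvunge is wrong: it uses plural instead of dual for number.

A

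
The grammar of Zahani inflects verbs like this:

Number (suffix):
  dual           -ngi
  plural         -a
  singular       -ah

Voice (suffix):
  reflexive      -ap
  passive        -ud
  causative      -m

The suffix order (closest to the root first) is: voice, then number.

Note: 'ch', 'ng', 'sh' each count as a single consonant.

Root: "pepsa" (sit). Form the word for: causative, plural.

pepsama

Attach voice causative -m → pepsam.
Attach number plural -a → pepsama.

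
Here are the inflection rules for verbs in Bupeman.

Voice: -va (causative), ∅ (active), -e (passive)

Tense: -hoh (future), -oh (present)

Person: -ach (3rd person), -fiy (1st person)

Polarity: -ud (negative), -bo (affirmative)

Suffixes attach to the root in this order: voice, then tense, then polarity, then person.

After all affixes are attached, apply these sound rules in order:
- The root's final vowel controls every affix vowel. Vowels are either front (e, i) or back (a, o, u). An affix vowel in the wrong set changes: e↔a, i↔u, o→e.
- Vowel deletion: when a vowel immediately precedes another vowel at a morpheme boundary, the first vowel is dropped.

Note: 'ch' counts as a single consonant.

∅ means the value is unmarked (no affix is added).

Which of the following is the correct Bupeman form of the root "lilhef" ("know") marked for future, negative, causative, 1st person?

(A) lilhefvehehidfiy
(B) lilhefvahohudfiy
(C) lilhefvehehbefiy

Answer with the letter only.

Attach voice causative -va → lilhefva.
Attach tense future -hoh → lilhefvahoh.
Attach polarity negative -ud → lilhefvahohud.
Attach person 1st person -fiy → lilhefvahohudfiy.
Apply vowel harmony: lilhefvahohudfiy → lilhefvehehidfiy.
Vowel deletion: no change.
So the correct form is lilhefvehehidfiy, option (A).
(B) lilhefvahohudfiy is wrong: it fails to apply the sound rule(s).
(C) lilhefvehehbefiy is wrong: it uses affirmative instead of negative for polarity.

A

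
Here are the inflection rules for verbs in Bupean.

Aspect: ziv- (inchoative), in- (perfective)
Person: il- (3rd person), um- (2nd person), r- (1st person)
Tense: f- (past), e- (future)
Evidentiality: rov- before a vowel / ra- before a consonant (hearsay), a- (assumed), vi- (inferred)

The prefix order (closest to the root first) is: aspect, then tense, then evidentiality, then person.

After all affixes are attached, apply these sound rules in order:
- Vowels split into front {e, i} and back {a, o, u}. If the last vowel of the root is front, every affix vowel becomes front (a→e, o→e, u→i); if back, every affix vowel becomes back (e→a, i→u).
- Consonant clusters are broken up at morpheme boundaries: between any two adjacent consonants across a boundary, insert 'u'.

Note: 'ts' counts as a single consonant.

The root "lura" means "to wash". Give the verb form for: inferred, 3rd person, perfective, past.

uluvufunulura

Attach aspect perfective in- → inlura.
Attach tense past f- → finlura.
Attach evidentiality inferred vi- → vifinlura.
Attach person 3rd person il- → ilvifinlura.
Apply vowel harmony: ilvifinlura → ulvufunlura.
Apply epenthesis: ulvufunlura → uluvufunulura.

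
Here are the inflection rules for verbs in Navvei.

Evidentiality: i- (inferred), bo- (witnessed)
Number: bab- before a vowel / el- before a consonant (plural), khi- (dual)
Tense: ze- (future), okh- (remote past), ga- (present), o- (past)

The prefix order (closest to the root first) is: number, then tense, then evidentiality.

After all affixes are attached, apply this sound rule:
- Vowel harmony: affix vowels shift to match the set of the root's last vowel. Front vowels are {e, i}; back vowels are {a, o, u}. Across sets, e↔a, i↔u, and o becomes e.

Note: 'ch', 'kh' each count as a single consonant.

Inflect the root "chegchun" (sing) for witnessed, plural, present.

bogaalchegchun

Attach number plural el- (before consonant 'ch') → elchegchun.
Attach tense present ga- → gaelchegchun.
Attach evidentiality witnessed bo- → bogaelchegchun.
Apply vowel harmony: bogaelchegchun → bogaalchegchun.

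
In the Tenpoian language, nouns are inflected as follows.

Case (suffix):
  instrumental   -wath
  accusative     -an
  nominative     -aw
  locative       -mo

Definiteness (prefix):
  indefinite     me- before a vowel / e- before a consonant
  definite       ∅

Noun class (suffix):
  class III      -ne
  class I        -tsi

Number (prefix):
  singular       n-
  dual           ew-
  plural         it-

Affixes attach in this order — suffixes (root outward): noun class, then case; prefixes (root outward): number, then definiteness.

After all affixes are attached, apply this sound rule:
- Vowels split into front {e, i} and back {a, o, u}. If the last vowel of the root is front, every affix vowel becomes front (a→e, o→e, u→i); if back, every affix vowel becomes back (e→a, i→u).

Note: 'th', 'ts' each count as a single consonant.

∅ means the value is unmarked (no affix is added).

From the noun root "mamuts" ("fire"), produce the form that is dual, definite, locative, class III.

Attach noun class class III -ne → mamutsne.
Attach number dual ew- → ewmamutsne.
definiteness = definite: zero marking, form stays ewmamutsne.
Attach case locative -mo → ewmamutsnemo.
Apply vowel harmony: ewmamutsnemo → awmamutsnamo.

awmamutsnamo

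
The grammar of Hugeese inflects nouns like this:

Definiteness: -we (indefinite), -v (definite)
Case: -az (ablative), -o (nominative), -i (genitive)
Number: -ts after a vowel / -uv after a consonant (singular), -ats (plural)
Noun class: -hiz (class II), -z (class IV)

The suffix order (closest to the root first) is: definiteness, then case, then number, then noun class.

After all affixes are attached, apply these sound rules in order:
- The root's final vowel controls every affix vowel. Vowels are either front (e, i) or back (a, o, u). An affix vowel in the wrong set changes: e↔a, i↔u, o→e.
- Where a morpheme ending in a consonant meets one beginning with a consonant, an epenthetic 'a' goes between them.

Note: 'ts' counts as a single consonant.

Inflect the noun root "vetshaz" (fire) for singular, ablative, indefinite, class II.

Attach definiteness indefinite -we → vetshazwe.
Attach case ablative -az → vetshazweaz.
Attach number singular -uv (after consonant 'z') → vetshazweazuv.
Attach noun class class II -hiz → vetshazweazuvhiz.
Apply vowel harmony: vetshazweazuvhiz → vetshazwaazuvhuz.
Apply epenthesis: vetshazwaazuvhuz → vetshazawaazuvahuz.

vetshazawaazuvahuz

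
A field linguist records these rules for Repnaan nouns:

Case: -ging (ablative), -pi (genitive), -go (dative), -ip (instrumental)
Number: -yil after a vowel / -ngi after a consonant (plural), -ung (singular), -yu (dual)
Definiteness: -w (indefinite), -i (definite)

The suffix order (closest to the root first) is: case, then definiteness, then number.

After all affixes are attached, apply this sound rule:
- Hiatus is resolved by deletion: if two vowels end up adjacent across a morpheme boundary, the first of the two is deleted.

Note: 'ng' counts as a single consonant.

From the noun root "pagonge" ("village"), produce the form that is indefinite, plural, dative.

pagongegowngi

Attach case dative -go → pagongego.
Attach definiteness indefinite -w → pagongegow.
Attach number plural -ngi (after consonant 'w') → pagongegowngi.
Vowel deletion: no change.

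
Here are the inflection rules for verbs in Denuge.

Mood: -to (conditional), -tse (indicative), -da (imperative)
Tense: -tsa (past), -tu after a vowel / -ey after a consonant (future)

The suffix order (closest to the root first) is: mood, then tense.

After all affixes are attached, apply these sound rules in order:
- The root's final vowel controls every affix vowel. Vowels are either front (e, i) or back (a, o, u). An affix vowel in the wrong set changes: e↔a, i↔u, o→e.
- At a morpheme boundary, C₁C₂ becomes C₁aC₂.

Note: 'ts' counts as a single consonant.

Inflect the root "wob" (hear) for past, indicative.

wobatsatsa

Attach mood indicative -tse → wobtse.
Attach tense past -tsa → wobtsetsa.
Apply vowel harmony: wobtsetsa → wobtsatsa.
Apply epenthesis: wobtsatsa → wobatsatsa.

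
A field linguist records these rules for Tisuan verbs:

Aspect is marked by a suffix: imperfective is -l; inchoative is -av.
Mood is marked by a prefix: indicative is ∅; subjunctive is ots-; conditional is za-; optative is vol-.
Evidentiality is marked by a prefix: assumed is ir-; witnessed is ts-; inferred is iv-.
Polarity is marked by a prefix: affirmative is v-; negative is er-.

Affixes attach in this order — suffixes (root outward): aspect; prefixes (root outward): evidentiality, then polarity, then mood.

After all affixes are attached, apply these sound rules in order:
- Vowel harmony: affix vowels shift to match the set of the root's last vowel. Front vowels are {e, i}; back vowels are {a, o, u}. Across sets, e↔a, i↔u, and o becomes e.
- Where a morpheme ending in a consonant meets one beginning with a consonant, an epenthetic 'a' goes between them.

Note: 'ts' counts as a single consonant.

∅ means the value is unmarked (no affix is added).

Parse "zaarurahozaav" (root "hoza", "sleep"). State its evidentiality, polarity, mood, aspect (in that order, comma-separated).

Segment: za-er-ir-hoza-av.
evidentiality: ir- → assumed.
polarity: er- → negative.
mood: za- → conditional.
aspect: -av → inchoative.

assumed, negative, conditional, inchoative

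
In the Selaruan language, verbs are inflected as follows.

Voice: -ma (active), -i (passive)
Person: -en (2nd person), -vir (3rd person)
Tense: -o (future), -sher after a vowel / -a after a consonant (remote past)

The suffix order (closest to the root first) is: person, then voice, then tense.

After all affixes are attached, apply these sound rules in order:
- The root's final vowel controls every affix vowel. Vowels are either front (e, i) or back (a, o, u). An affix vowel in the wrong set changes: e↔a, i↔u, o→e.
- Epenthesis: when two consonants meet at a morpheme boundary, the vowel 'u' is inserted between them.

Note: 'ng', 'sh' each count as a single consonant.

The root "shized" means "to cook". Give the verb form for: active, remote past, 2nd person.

Attach person 2nd person -en → shizeden.
Attach voice active -ma → shizedenma.
Attach tense remote past -sher (after vowel 'a') → shizedenmasher.
Apply vowel harmony: shizedenmasher → shizedenmesher.
Apply epenthesis: shizedenmesher → shizedenumesher.

shizedenumesher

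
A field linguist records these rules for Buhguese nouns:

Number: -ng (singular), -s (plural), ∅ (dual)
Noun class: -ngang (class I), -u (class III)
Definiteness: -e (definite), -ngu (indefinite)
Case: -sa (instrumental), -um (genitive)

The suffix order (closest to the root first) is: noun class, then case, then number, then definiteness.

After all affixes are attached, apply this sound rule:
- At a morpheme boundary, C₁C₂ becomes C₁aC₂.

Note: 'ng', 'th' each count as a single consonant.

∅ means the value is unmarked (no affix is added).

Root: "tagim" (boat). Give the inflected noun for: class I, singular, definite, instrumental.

tagimangangasange

Attach noun class class I -ngang → tagimngang.
Attach case instrumental -sa → tagimngangsa.
Attach number singular -ng → tagimngangsang.
Attach definiteness definite -e → tagimngangsange.
Apply epenthesis: tagimngangsange → tagimangangasange.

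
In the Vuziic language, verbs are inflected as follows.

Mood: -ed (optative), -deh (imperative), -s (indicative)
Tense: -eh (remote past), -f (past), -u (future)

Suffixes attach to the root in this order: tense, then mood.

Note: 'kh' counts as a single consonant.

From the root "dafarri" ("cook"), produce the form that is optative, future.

dafarriued

Attach tense future -u → dafarriu.
Attach mood optative -ed → dafarriued.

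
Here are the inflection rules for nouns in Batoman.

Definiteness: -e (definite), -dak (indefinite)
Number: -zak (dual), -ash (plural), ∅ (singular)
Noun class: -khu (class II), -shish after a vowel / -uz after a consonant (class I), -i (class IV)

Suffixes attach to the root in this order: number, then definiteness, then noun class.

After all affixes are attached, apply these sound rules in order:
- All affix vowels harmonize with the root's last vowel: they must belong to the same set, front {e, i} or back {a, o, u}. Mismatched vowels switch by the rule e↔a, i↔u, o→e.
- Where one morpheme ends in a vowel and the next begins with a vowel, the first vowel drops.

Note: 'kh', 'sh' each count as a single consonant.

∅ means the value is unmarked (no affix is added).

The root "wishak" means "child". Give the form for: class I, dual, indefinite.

wishakzakdakuz

Attach number dual -zak → wishakzak.
Attach definiteness indefinite -dak → wishakzakdak.
Attach noun class class I -uz (after consonant 'k') → wishakzakdakuz.
Vowel harmony: no change.
Vowel deletion: no change.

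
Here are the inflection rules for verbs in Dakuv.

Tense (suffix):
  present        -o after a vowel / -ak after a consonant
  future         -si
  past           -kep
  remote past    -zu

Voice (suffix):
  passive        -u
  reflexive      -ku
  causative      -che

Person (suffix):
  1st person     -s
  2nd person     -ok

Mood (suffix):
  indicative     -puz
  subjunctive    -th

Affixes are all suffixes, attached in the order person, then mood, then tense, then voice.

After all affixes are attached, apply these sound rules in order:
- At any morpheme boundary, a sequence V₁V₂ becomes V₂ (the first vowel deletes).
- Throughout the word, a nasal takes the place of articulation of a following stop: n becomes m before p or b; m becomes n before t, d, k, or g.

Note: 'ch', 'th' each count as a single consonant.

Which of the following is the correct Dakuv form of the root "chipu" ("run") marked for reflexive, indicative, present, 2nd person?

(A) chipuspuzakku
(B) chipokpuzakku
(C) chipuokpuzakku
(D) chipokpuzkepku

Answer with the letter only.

Attach person 2nd person -ok → chipuok.
Attach mood indicative -puz → chipuokpuz.
Attach tense present -ak (after consonant 'z') → chipuokpuzak.
Attach voice reflexive -ku → chipuokpuzakku.
Apply vowel deletion: chipuokpuzakku → chipokpuzakku.
Nasal assimilation: no change.
So the correct form is chipokpuzakku, option (B).
(D) chipokpuzkepku is wrong: it uses past instead of present for tense.
(A) chipuspuzakku is wrong: it uses 1st person instead of 2nd person for person.
(C) chipuokpuzakku is wrong: it fails to apply the sound rule(s).

B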